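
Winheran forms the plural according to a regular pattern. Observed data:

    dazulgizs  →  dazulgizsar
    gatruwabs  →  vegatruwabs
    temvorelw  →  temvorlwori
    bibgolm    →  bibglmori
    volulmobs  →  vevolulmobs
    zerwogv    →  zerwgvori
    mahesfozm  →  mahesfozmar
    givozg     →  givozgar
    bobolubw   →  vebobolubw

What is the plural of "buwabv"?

vebuwabv

volulmobs and dazulgizs both end in -s yet inflect differently (vevolulmobs, dazulgizsar), so the final letter is not what conditions the rule; the second-to-last letter is.
"buwabv" has second-to-last letter 'b'. The stems whose second-to-last letter is 'b' (bobolubw → vebobolubw, volulmobs → vevolulmobs, gatruwabs → vegatruwabs) add the prefix ve-.
The other patterns: stems whose second-to-last letter is 'z' add -ar; stems whose second-to-last letter is 'g' or 'l' delete the last vowel and add -ori.
So buwabv → vebuwabv.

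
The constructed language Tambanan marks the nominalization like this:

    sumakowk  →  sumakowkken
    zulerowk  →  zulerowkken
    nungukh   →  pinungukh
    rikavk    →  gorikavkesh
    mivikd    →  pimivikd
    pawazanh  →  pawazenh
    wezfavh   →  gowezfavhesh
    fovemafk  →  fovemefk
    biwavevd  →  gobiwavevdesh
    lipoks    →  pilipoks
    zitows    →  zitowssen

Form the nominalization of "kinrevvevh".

biwavevd and mivikd both end in -d yet inflect differently (gobiwavevdesh, pimivikd), so the final letter is not what conditions the rule; the second-to-last letter is.
"kinrevvevh" has second-to-last letter 'v'. The stems whose second-to-last letter is 'v' (biwavevd → gobiwavevdesh, rikavk → gorikavkesh, wezfavh → gowezfavhesh) add go- … -esh around the stem.
So kinrevvevh → gokinrevvevhesh.

gokinrevvevhesh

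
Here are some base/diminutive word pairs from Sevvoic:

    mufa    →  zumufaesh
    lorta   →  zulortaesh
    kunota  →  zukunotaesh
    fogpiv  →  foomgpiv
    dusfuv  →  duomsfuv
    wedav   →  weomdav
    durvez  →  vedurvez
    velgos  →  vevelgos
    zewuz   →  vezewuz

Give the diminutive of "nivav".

niomvav

mufa and wedav both have last vowel 'a' yet inflect differently (zumufaesh, weomdav), so the last vowel is not what conditions the rule; the final letter is.
"nivav" ends in -v. The stems ending in -v (fogpiv → foomgpiv, dusfuv → duomsfuv, wedav → weomdav) insert -om- after the first vowel.
The other patterns: stems ending in -a add zu- … -esh around the stem; stems ending in -s or -z add the prefix ve-.
So nivav → niomvav.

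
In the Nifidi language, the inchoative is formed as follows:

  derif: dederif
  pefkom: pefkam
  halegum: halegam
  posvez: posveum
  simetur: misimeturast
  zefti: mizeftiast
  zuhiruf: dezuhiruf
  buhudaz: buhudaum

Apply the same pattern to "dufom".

dufam

halegum and simetur both have last vowel 'u' yet inflect differently (halegam, misimeturast), so the last vowel is not what conditions the rule; the final letter is.
"dufom" ends in -m. The stems ending in -m (pefkom → pefkam, halegum → halegam) change the last vowel to 'a'.
So dufom → dufam.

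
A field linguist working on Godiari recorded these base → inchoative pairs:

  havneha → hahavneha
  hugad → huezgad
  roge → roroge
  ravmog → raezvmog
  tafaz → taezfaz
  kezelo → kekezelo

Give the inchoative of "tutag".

"tutag" ends in a consonant. The stems ending in a consonant (tafaz → taezfaz, hugad → huezgad, ravmog → raezvmog) insert -ez- after the first vowel.
So tutag → tueztag.

tueztag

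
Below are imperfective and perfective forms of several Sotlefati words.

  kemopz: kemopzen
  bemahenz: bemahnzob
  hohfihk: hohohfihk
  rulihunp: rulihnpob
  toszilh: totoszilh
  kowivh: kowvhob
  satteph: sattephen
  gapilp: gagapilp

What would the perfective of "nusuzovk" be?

nusuzvkob

"nusuzovk" has second-to-last letter 'v'. The one such stem in the data (kowivh → kowvhob) deletes the last vowel and adds -ob (as do rulihunp, bemahenz), so the same rule applies.
The other patterns: stems whose second-to-last letter is 'p' add -en; stems whose second-to-last letter is 'h' or 'l' repeat the first consonant+vowel as a prefix.
So nusuzovk → nusuzvkob.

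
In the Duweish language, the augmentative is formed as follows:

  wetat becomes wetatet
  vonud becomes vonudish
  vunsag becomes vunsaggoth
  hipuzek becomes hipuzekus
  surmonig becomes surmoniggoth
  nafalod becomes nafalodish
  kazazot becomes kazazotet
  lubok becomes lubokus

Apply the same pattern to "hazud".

"hazud" ends in -d. The stems ending in -d (vonud → vonudish, nafalod → nafalodish) add -ish.
The other patterns: stems ending in -g double the final consonant and add -oth; stems ending in -k add -us; stems ending in -t add -et.
So hazud → hazudish.

hazudish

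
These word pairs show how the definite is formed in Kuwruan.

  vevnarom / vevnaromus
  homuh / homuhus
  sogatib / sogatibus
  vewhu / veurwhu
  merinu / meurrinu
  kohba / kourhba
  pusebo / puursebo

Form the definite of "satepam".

satepamus

homuh and vewhu both have last vowel 'u' yet inflect differently (homuhus, veurwhu), so the last vowel is not what conditions the rule; whether the stem ends in a vowel or a consonant is.
"satepam" ends in a consonant. The stems ending in a consonant (vevnarom → vevnaromus, homuh → homuhus, sogatib → sogatibus) add -us.
So satepam → satepamus.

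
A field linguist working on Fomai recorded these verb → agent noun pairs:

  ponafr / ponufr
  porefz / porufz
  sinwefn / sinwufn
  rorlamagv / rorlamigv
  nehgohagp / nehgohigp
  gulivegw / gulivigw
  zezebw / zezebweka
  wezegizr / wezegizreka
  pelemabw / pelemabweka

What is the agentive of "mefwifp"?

"mefwifp" has second-to-last letter 'f'. The stems whose second-to-last letter is 'f' (ponafr → ponufr, porefz → porufz, sinwefn → sinwufn) change the last vowel to 'u'.
So mefwifp → mefwufp.

mefwufp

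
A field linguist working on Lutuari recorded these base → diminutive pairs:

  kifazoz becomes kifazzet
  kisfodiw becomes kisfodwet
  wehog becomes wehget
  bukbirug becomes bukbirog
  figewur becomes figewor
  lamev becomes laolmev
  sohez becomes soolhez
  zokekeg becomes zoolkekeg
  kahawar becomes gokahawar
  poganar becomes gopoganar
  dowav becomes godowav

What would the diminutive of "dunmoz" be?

wehog and bukbirug both end in -g yet inflect differently (wehget, bukbirog), so the final letter is not what conditions the rule; the last vowel is.
"dunmoz" has last vowel 'o'. The stems whose last vowel is 'o' (kifazoz → kifazzet, wehog → wehget) delete the last vowel and add -et.
The other patterns: stems whose last vowel is 'u' change the last vowel to 'o'; stems whose last vowel is 'e' insert -ol- after the first vowel; stems whose last vowel is 'a' add the prefix go-.
So dunmoz → dunmzet.

dunmzet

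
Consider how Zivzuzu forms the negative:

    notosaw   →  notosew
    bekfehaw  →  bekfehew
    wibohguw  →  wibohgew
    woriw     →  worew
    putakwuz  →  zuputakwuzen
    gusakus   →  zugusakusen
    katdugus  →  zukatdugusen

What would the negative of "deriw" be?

wibohguw and putakwuz both have last vowel 'u' yet inflect differently (wibohgew, zuputakwuzen), so the last vowel is not what conditions the rule; the final letter is.
"deriw" ends in -w. The stems ending in -w (notosaw → notosew, bekfehaw → bekfehew, wibohguw → wibohgew) change the last vowel to 'e'.
So deriw → derew.

derew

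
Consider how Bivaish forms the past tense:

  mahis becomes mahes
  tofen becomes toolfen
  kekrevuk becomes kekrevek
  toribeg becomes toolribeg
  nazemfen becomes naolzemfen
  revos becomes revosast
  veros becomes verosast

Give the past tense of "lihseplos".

"lihseplos" has last vowel 'o'. The stems whose last vowel is 'o' (veros → verosast, revos → revosast) add -ast.
The other patterns: stems whose last vowel is 'e' insert -ol- after the first vowel; stems whose last vowel is 'i' or 'u' change the last vowel to 'e'.
So lihseplos → lihseplosast.

lihseplosast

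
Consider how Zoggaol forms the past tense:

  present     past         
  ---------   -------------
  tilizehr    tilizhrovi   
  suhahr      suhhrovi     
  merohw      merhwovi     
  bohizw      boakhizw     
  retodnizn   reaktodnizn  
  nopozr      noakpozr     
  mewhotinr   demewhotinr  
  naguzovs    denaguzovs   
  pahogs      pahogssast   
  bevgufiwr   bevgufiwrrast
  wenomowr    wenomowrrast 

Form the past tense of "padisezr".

paakdisezr

merohw and bohizw both end in -w yet inflect differently (merhwovi, boakhizw), so the final letter is not what conditions the rule; the second-to-last letter is.
"padisezr" has second-to-last letter 'z'. The stems whose second-to-last letter is 'z' (bohizw → boakhizw, retodnizn → reaktodnizn, nopozr → noakpozr) insert -ak- after the first vowel.
The other patterns: stems whose second-to-last letter is 'h' delete the last vowel and add -ovi; stems whose second-to-last letter is 'n' or 'v' add the prefix de-; stems whose second-to-last letter is 'g' or 'w' double the final consonant and add -ast.
So padisezr → paakdisezr.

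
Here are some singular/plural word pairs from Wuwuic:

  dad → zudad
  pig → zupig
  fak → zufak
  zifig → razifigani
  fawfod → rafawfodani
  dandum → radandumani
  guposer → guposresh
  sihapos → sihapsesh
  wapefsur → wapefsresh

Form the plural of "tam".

"tam" has 1 vowel. The stems with 1 vowel (dad → zudad, pig → zupig, fak → zufak) add the prefix zu-.
So tam → zutam.

zutam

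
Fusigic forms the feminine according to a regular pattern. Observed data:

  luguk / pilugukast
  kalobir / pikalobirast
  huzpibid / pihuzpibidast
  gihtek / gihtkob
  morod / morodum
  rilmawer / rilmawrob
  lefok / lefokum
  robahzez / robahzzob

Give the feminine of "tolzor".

tolzorum

"tolzor" has last vowel 'o'. The stems whose last vowel is 'o' (lefok → lefokum, morod → morodum) add -um.
So tolzor → tolzorum.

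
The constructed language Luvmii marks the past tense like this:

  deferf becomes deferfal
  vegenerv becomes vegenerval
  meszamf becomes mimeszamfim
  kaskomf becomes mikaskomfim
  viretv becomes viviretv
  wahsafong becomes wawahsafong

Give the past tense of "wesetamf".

deferf and meszamf both end in -f yet inflect differently (deferfal, mimeszamfim), so the final letter is not what conditions the rule; the second-to-last letter is.
"wesetamf" has second-to-last letter 'm'. The stems whose second-to-last letter is 'm' (meszamf → mimeszamfim, kaskomf → mikaskomfim) add mi- … -im around the stem.
So wesetamf → miwesetamfim.

miwesetamfim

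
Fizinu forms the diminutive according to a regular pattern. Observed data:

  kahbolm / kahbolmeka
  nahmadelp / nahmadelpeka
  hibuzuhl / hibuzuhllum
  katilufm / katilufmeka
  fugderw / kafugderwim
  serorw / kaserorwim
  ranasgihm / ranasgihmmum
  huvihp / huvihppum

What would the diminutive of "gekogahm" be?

ranasgihm and katilufm both end in -m yet inflect differently (ranasgihmmum, katilufmeka), so the final letter is not what conditions the rule; the second-to-last letter is.
"gekogahm" has second-to-last letter 'h'. The stems whose second-to-last letter is 'h' (ranasgihm → ranasgihmmum, huvihp → huvihppum, hibuzuhl → hibuzuhllum) double the final consonant and add -um.
So gekogahm → gekogahmmum.

gekogahmmum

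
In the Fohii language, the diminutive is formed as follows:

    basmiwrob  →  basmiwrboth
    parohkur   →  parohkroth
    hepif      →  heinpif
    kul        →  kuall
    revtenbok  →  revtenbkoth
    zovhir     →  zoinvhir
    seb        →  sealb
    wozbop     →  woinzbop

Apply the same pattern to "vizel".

viinzel

zovhir and parohkur both end in -r yet inflect differently (zoinvhir, parohkroth), so the final letter is not what conditions the rule; the number of vowels is.
"vizel" has 2 vowels. The stems with 2 vowels (hepif → heinpif, wozbop → woinzbop, zovhir → zoinvhir) insert -in- after the first vowel.
So vizel → viinzel.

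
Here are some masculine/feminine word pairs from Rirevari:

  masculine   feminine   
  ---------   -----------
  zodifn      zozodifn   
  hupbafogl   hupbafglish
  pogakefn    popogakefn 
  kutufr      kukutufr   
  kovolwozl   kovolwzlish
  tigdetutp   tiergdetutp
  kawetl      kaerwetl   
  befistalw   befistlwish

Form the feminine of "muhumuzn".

kawetl and hupbafogl both end in -l yet inflect differently (kaerwetl, hupbafglish), so the final letter is not what conditions the rule; the second-to-last letter is.
"muhumuzn" has second-to-last letter 'z'. The one such stem in the data (kovolwozl → kovolwzlish) deletes the last vowel and adds -ish (as do hupbafogl, befistalw), so the same rule applies.
The other patterns: stems whose second-to-last letter is 't' insert -er- after the first vowel; stems whose second-to-last letter is 'f' repeat the first consonant+vowel as a prefix.
So muhumuzn → muhumznish.

muhumznish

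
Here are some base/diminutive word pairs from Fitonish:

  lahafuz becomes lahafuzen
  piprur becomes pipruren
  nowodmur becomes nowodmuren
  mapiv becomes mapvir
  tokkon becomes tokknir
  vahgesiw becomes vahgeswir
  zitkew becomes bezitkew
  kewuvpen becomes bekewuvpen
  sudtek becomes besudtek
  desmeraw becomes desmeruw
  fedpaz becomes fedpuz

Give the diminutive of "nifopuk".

nifopuken

"nifopuk" has last vowel 'u'. The stems whose last vowel is 'u' (lahafuz → lahafuzen, piprur → pipruren, nowodmur → nowodmuren) add -en.
The other patterns: stems whose last vowel is 'i' or 'o' delete the last vowel and add -ir; stems whose last vowel is 'e' add the prefix be-; stems whose last vowel is 'a' change the last vowel to 'u'.
So nifopuk → nifopuken.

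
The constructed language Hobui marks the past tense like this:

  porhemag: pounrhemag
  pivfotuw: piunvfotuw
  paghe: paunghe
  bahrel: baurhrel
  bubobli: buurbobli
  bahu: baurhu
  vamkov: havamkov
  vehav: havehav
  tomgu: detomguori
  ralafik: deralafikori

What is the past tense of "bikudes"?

biurkudes

"bikudes" begins with b-. The stems beginning with b- (bahrel → baurhrel, bubobli → buurbobli, bahu → baurhu) insert -ur- after the first vowel.
So bikudes → biurkudes.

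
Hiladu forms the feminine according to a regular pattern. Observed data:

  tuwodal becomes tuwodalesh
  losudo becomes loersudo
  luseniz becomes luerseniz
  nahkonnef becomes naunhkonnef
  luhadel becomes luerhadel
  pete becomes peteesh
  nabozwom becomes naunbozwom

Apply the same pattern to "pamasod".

pamasodesh

luhadel and tuwodal both end in -l yet inflect differently (luerhadel, tuwodalesh), so the final letter is not what conditions the rule; the first letter is.
"pamasod" begins with p-. The one such stem in the data (pete → peteesh) adds -esh, so the same rule applies.
The other patterns: stems beginning with l- insert -er- after the first vowel; stems beginning with n- insert -un- after the first vowel.
So pamasod → pamasodesh.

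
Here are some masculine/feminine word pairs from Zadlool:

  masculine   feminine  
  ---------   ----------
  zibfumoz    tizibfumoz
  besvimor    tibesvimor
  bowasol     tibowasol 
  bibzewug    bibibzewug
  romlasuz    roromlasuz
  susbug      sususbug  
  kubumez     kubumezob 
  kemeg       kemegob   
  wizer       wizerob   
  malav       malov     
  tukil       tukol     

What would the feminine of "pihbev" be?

zibfumoz and romlasuz both end in -z yet inflect differently (tizibfumoz, roromlasuz), so the final letter is not what conditions the rule; the last vowel is.
"pihbev" has last vowel 'e'. The stems whose last vowel is 'e' (kubumez → kubumezob, kemeg → kemegob, wizer → wizerob) add -ob.
So pihbev → pihbevob.

pihbevob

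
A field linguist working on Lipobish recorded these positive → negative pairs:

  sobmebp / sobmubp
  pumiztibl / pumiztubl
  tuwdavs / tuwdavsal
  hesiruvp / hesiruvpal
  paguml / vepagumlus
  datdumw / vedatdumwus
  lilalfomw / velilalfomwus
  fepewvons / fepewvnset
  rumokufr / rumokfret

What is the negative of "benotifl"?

sobmebp and hesiruvp both end in -p yet inflect differently (sobmubp, hesiruvpal), so the final letter is not what conditions the rule; the second-to-last letter is.
"benotifl" has second-to-last letter 'f'. The one such stem in the data (rumokufr → rumokfret) deletes the last vowel and adds -et (as does fepewvons), so the same rule applies.
So benotifl → benotflet.

benotflet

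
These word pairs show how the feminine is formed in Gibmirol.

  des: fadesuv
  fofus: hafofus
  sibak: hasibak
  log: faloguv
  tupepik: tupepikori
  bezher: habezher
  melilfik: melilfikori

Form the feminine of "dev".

"dev" has 1 vowel. The stems with 1 vowel (des → fadesuv, log → faloguv) add fa- … -uv around the stem.
The other patterns: stems with 2 vowels add the prefix ha-; stems with 3 vowels add -ori.
So dev → fadevuv.

fadevuv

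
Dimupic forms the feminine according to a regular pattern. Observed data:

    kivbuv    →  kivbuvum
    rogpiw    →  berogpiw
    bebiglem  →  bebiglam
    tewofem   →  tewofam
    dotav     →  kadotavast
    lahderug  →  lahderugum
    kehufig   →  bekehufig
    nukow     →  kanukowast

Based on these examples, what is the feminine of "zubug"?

zubugum

lahderug and kehufig both end in -g yet inflect differently (lahderugum, bekehufig), so the final letter is not what conditions the rule; the last vowel is.
"zubug" has last vowel 'u'. The stems whose last vowel is 'u' (kivbuv → kivbuvum, lahderug → lahderugum) add -um.
The other patterns: stems whose last vowel is 'i' add the prefix be-; stems whose last vowel is 'a' or 'o' add ka- … -ast around the stem; stems whose last vowel is 'e' change the last vowel to 'a'.
So zubug → zubugum.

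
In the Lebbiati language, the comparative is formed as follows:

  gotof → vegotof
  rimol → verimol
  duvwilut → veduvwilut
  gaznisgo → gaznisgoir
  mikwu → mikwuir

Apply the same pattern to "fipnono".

gotof and gaznisgo both have last vowel 'o' yet inflect differently (vegotof, gaznisgoir), so the last vowel is not what conditions the rule; whether the stem ends in a vowel or a consonant is.
"fipnono" ends in a vowel. The stems ending in a vowel (gaznisgo → gaznisgoir, mikwu → mikwuir) add -ir.
The other pattern: stems ending in a consonant add the prefix ve-.
So fipnono → fipnonoir.

fipnonoir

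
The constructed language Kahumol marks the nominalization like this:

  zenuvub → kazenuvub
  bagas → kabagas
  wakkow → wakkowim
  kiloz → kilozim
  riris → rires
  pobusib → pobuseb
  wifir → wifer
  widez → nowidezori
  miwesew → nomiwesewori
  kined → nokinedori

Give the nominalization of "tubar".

bagas and riris both end in -s yet inflect differently (kabagas, rires), so the final letter is not what conditions the rule; the last vowel is.
"tubar" has last vowel 'a'. The one such stem in the data (bagas → kabagas) adds the prefix ka-, so the same rule applies.
The other patterns: stems whose last vowel is 'o' add -im; stems whose last vowel is 'i' change the last vowel to 'e'; stems whose last vowel is 'e' add no- … -ori around the stem.
So tubar → katubar.

katubar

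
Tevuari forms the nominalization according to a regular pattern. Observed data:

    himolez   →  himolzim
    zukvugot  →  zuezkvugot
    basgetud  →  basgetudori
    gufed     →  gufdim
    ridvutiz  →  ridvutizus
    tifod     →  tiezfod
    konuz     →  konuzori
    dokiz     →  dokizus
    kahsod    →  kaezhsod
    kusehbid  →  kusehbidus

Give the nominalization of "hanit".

hanitus

tifod and kusehbid both end in -d yet inflect differently (tiezfod, kusehbidus), so the final letter is not what conditions the rule; the last vowel is.
"hanit" has last vowel 'i'. The stems whose last vowel is 'i' (dokiz → dokizus, ridvutiz → ridvutizus, kusehbid → kusehbidus) add -us.
The other patterns: stems whose last vowel is 'o' insert -ez- after the first vowel; stems whose last vowel is 'e' delete the last vowel and add -im; stems whose last vowel is 'u' add -ori.
So hanit → hanitus.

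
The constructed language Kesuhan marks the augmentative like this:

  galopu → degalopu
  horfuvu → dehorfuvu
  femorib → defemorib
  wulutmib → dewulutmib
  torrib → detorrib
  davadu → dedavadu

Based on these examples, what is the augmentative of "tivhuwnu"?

detivhuwnu

Every pair shown (galopu → degalopu, horfuvu → dehorfuvu, femorib → defemorib, …) follows the same rule: add the prefix de-.
So tivhuwnu → detivhuwnu.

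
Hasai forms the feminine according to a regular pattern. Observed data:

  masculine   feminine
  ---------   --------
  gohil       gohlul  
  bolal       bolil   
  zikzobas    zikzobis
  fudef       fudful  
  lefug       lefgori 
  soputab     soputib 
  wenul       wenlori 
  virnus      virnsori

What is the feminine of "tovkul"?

tovklori

"tovkul" has last vowel 'u'. The stems whose last vowel is 'u' (virnus → virnsori, wenul → wenlori, lefug → lefgori) delete the last vowel and add -ori.
So tovkul → tovklori.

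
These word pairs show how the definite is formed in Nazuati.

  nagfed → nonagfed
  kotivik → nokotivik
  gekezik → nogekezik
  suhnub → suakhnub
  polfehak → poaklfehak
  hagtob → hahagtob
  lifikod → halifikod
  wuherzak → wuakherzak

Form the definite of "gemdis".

nogemdis

nagfed and lifikod both end in -d yet inflect differently (nonagfed, halifikod), so the final letter is not what conditions the rule; the last vowel is.
"gemdis" has last vowel 'i'. The stems whose last vowel is 'i' (kotivik → nokotivik, gekezik → nogekezik) add the prefix no-.
So gemdis → nogemdis.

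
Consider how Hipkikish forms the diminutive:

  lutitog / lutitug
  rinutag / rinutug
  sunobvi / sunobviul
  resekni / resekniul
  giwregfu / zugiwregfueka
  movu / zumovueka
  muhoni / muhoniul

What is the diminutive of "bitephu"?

resekni and rinutag both begin with r- yet inflect differently (resekniul, rinutug), so the first letter is not what conditions the rule; the final letter is.
"bitephu" ends in -u. The stems ending in -u (giwregfu → zugiwregfueka, movu → zumovueka) add zu- … -eka around the stem.
So bitephu → zubitephueka.

zubitephueka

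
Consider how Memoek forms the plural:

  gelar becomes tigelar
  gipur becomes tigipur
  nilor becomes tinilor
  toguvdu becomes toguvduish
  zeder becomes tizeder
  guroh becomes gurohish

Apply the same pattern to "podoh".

podohish

nilor and guroh both have last vowel 'o' yet inflect differently (tinilor, gurohish), so the last vowel is not what conditions the rule; the final letter is.
"podoh" ends in -h. The one such stem in the data (guroh → gurohish) adds -ish, so the same rule applies.
So podoh → podohish.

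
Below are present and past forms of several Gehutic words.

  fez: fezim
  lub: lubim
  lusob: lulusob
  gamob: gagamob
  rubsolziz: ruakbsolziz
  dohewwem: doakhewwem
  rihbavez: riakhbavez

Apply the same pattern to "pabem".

lub and lusob both end in -b yet inflect differently (lubim, lulusob), so the final letter is not what conditions the rule; the number of vowels is.
"pabem" has 2 vowels. The stems with 2 vowels (lusob → lulusob, gamob → gagamob) repeat the first consonant+vowel as a prefix.
The other patterns: stems with 1 vowel add -im; stems with 3 vowels insert -ak- after the first vowel.
So pabem → papabem.

papabem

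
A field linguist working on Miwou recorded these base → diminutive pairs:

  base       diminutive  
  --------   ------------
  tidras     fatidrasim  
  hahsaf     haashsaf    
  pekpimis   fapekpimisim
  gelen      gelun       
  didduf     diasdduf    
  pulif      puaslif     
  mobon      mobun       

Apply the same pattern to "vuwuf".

vuaswuf

hahsaf and tidras both have last vowel 'a' yet inflect differently (haashsaf, fatidrasim), so the last vowel is not what conditions the rule; the final letter is.
"vuwuf" ends in -f. The stems ending in -f (hahsaf → haashsaf, pulif → puaslif, didduf → diasdduf) insert -as- after the first vowel.
So vuwuf → vuaswuf.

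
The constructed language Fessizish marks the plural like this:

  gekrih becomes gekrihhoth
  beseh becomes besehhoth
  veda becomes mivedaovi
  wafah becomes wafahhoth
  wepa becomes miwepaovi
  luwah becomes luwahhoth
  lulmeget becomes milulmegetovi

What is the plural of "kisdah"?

kisdahhoth

"kisdah" ends in -h. The stems ending in -h (luwah → luwahhoth, wafah → wafahhoth, beseh → besehhoth) double the final consonant and add -oth.
So kisdah → kisdahhoth.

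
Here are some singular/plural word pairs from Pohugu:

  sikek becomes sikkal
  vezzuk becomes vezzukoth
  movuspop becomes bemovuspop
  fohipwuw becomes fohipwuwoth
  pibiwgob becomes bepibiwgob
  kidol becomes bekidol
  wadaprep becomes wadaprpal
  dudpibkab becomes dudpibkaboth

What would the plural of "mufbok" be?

bemufbok

"mufbok" has last vowel 'o'. The stems whose last vowel is 'o' (pibiwgob → bepibiwgob, kidol → bekidol, movuspop → bemovuspop) add the prefix be-.
The other patterns: stems whose last vowel is 'a' or 'u' add -oth; stems whose last vowel is 'e' delete the last vowel and add -al.
So mufbok → bemufbok.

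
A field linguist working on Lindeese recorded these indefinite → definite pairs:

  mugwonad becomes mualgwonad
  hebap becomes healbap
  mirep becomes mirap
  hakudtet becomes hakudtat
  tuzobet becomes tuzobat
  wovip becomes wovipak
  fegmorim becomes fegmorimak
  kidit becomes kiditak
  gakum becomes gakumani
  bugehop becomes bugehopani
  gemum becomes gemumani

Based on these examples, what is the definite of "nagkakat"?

naalgkakat

hebap and mirep both end in -p yet inflect differently (healbap, mirap), so the final letter is not what conditions the rule; the last vowel is.
"nagkakat" has last vowel 'a'. The stems whose last vowel is 'a' (mugwonad → mualgwonad, hebap → healbap) insert -al- after the first vowel.
So nagkakat → naalgkakat.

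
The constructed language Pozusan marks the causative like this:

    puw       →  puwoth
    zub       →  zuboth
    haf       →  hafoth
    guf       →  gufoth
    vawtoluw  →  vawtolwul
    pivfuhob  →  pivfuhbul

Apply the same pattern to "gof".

puw and vawtoluw both end in -w yet inflect differently (puwoth, vawtolwul), so the final letter is not what conditions the rule; the number of vowels is.
"gof" has 1 vowel. The stems with 1 vowel (puw → puwoth, zub → zuboth, haf → hafoth) add -oth.
The other pattern: stems with 3 vowels delete the last vowel and add -ul.
So gof → gofoth.

gofoth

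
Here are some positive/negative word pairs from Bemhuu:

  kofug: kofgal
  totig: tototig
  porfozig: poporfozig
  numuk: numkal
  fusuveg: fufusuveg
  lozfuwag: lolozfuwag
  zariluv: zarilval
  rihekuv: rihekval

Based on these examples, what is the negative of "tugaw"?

tutugaw

kofug and lozfuwag both end in -g yet inflect differently (kofgal, lolozfuwag), so the final letter is not what conditions the rule; the last vowel is.
"tugaw" has last vowel 'a'. The one such stem in the data (lozfuwag → lolozfuwag) repeats the first consonant+vowel as a prefix (as do totig, fusuveg), so the same rule applies.
The other pattern: stems whose last vowel is 'u' delete the last vowel and add -al.
So tugaw → tutugaw.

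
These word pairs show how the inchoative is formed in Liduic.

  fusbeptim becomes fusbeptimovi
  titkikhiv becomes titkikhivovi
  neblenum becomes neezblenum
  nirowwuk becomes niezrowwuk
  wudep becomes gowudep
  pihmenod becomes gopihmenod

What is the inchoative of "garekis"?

garekisovi

fusbeptim and neblenum both end in -m yet inflect differently (fusbeptimovi, neezblenum), so the final letter is not what conditions the rule; the last vowel is.
"garekis" has last vowel 'i'. The stems whose last vowel is 'i' (fusbeptim → fusbeptimovi, titkikhiv → titkikhivovi) add -ovi.
So garekis → garekisovi.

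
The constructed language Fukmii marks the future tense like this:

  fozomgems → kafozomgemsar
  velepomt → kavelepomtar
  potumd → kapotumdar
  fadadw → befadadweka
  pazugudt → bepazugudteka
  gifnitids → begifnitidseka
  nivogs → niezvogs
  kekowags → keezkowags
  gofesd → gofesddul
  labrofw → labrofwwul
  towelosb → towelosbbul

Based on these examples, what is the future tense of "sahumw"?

"sahumw" has second-to-last letter 'm'. The stems whose second-to-last letter is 'm' (fozomgems → kafozomgemsar, velepomt → kavelepomtar, potumd → kapotumdar) add ka- … -ar around the stem.
The other patterns: stems whose second-to-last letter is 'd' add be- … -eka around the stem; stems whose second-to-last letter is 'g' insert -ez- after the first vowel; stems whose second-to-last letter is 'f' or 's' double the final consonant and add -ul.
So sahumw → kasahumwar.

kasahumwar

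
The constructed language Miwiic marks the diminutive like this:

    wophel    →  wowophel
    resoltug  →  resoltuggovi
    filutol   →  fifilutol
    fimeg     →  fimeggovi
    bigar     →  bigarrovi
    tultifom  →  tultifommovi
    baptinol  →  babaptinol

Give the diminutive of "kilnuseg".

wophel and fimeg both have last vowel 'e' yet inflect differently (wowophel, fimeggovi), so the last vowel is not what conditions the rule; the final letter is.
"kilnuseg" ends in -g. The stems ending in -g (resoltug → resoltuggovi, fimeg → fimeggovi) double the final consonant and add -ovi.
The other pattern: stems ending in -l repeat the first consonant+vowel as a prefix.
So kilnuseg → kilnuseggovi.

kilnuseggovi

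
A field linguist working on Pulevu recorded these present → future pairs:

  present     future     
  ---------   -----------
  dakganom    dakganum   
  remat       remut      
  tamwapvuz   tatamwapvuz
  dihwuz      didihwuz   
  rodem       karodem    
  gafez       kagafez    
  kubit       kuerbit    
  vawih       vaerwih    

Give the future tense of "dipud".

dakganom and rodem both end in -m yet inflect differently (dakganum, karodem), so the final letter is not what conditions the rule; the last vowel is.
"dipud" has last vowel 'u'. The stems whose last vowel is 'u' (tamwapvuz → tatamwapvuz, dihwuz → didihwuz) repeat the first consonant+vowel as a prefix.
The other patterns: stems whose last vowel is 'a' or 'o' change the last vowel to 'u'; stems whose last vowel is 'e' add the prefix ka-; stems whose last vowel is 'i' insert -er- after the first vowel.
So dipud → didipud.

didipud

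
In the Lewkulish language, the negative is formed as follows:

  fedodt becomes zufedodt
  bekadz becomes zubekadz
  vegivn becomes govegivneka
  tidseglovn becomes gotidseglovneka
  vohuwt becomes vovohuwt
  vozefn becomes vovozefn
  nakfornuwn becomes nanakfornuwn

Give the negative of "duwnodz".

zuduwnodz

fedodt and vohuwt both end in -t yet inflect differently (zufedodt, vovohuwt), so the final letter is not what conditions the rule; the second-to-last letter is.
"duwnodz" has second-to-last letter 'd'. The stems whose second-to-last letter is 'd' (fedodt → zufedodt, bekadz → zubekadz) add the prefix zu-.
The other patterns: stems whose second-to-last letter is 'v' add go- … -eka around the stem; stems whose second-to-last letter is 'f' or 'w' repeat the first consonant+vowel as a prefix.
So duwnodz → zuduwnodz.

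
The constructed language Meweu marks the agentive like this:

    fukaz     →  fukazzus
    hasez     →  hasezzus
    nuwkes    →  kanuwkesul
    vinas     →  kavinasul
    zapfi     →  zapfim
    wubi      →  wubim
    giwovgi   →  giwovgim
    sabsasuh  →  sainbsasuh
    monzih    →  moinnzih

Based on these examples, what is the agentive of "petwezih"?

"petwezih" ends in -h. The stems ending in -h (sabsasuh → sainbsasuh, monzih → moinnzih) insert -in- after the first vowel.
The other patterns: stems ending in -z double the final consonant and add -us; stems ending in -s add ka- … -ul around the stem; stems ending in -i drop the final letter and add -im.
So petwezih → peintwezih.

peintwezih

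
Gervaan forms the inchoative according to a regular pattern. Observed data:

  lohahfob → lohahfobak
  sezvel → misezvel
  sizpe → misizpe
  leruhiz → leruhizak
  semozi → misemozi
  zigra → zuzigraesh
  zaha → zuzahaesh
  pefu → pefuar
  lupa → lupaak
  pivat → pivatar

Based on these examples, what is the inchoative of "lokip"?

lokipak

lupa and zigra both end in -a yet inflect differently (lupaak, zuzigraesh), so the final letter is not what conditions the rule; the first letter is.
"lokip" begins with l-. The stems beginning with l- (lohahfob → lohahfobak, leruhiz → leruhizak, lupa → lupaak) add -ak.
The other patterns: stems beginning with s- add the prefix mi-; stems beginning with z- add zu- … -esh around the stem; stems beginning with p- add -ar.
So lokip → lokipak.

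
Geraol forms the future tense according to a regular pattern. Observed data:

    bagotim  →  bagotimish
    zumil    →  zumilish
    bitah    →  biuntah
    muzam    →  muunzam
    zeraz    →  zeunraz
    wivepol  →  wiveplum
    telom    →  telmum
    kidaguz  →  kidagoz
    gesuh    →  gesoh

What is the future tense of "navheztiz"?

"navheztiz" has last vowel 'i'. The stems whose last vowel is 'i' (bagotim → bagotimish, zumil → zumilish) add -ish.
The other patterns: stems whose last vowel is 'a' insert -un- after the first vowel; stems whose last vowel is 'o' delete the last vowel and add -um; stems whose last vowel is 'u' change the last vowel to 'o'.
So navheztiz → navheztizish.

navheztizish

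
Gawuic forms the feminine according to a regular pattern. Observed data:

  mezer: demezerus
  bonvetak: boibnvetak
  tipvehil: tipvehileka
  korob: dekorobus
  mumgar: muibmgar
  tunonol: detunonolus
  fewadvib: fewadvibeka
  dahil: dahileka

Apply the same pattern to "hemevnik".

"hemevnik" has last vowel 'i'. The stems whose last vowel is 'i' (tipvehil → tipvehileka, dahil → dahileka, fewadvib → fewadvibeka) add -eka.
The other patterns: stems whose last vowel is 'a' insert -ib- after the first vowel; stems whose last vowel is 'e' or 'o' add de- … -us around the stem.
So hemevnik → hemevnikeka.

hemevnikeka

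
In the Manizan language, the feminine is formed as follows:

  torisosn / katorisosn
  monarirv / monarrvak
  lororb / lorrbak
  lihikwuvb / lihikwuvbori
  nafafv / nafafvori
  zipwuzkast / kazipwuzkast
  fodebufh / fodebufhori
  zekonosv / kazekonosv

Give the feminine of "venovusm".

kavenovusm

"venovusm" has second-to-last letter 's'. The stems whose second-to-last letter is 's' (zipwuzkast → kazipwuzkast, zekonosv → kazekonosv, torisosn → katorisosn) add the prefix ka-.
The other patterns: stems whose second-to-last letter is 'r' delete the last vowel and add -ak; stems whose second-to-last letter is 'f' or 'v' add -ori.
So venovusm → kavenovusm.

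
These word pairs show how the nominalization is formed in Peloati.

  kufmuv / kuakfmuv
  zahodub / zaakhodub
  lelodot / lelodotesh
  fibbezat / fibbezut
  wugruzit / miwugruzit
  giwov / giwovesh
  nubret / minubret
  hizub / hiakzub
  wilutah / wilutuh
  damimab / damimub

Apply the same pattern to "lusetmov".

"lusetmov" has last vowel 'o'. The stems whose last vowel is 'o' (lelodot → lelodotesh, giwov → giwovesh) add -esh.
So lusetmov → lusetmovesh.

lusetmovesh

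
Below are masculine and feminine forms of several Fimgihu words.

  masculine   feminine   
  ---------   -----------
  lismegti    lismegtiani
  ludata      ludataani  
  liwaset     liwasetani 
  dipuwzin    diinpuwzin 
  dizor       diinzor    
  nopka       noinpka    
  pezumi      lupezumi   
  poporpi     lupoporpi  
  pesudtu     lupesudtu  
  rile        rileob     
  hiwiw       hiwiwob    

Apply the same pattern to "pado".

lupado

ludata and nopka both end in -a yet inflect differently (ludataani, noinpka), so the final letter is not what conditions the rule; the first letter is.
"pado" begins with p-. The stems beginning with p- (pezumi → lupezumi, poporpi → lupoporpi, pesudtu → lupesudtu) add the prefix lu-.
The other patterns: stems beginning with l- add -ani; stems beginning with d- or n- insert -in- after the first vowel; stems beginning with h- or r- add -ob.
So pado → lupado.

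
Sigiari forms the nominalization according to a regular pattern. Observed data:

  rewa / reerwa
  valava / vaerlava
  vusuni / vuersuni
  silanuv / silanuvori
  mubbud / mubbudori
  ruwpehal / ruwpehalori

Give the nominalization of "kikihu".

kierkihu

"kikihu" ends in a vowel. The stems ending in a vowel (rewa → reerwa, valava → vaerlava, vusuni → vuersuni) insert -er- after the first vowel.
So kikihu → kierkihu.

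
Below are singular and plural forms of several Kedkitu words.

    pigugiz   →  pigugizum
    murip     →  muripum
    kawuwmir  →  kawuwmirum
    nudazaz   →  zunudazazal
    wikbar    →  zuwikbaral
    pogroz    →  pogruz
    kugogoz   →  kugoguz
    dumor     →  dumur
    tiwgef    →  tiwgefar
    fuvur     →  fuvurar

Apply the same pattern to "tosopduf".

pigugiz and nudazaz both end in -z yet inflect differently (pigugizum, zunudazazal), so the final letter is not what conditions the rule; the last vowel is.
"tosopduf" has last vowel 'u'. The one such stem in the data (fuvur → fuvurar) adds -ar, so the same rule applies.
The other patterns: stems whose last vowel is 'i' add -um; stems whose last vowel is 'a' add zu- … -al around the stem; stems whose last vowel is 'o' change the last vowel to 'u'.
So tosopduf → tosopdufar.

tosopdufar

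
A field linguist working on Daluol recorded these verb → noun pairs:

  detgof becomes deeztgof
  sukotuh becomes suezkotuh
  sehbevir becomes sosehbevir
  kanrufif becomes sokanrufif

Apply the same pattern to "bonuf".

boeznuf

kanrufif and detgof both end in -f yet inflect differently (sokanrufif, deeztgof), so the final letter is not what conditions the rule; the last vowel is.
"bonuf" has last vowel 'u'. The one such stem in the data (sukotuh → suezkotuh) inserts -ez- after the first vowel (as does detgof), so the same rule applies.
So bonuf → boeznuf.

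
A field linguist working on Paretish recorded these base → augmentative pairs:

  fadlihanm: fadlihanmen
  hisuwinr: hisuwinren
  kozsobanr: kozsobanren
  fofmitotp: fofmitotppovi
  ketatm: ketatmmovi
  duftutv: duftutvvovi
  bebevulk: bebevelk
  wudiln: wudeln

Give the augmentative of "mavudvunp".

mavudvunpen

fadlihanm and ketatm both end in -m yet inflect differently (fadlihanmen, ketatmmovi), so the final letter is not what conditions the rule; the second-to-last letter is.
"mavudvunp" has second-to-last letter 'n'. The stems whose second-to-last letter is 'n' (fadlihanm → fadlihanmen, hisuwinr → hisuwinren, kozsobanr → kozsobanren) add -en.
So mavudvunp → mavudvunpen.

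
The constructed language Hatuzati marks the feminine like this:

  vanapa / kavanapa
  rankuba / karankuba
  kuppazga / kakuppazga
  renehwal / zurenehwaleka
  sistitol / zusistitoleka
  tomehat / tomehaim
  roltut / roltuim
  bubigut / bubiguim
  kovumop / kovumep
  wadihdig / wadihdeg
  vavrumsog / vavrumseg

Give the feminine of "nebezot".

nebezoim

vanapa and renehwal both have last vowel 'a' yet inflect differently (kavanapa, zurenehwaleka), so the last vowel is not what conditions the rule; the final letter is.
"nebezot" ends in -t. The stems ending in -t (tomehat → tomehaim, roltut → roltuim, bubigut → bubiguim) drop the final letter and add -im.
So nebezot → nebezoim.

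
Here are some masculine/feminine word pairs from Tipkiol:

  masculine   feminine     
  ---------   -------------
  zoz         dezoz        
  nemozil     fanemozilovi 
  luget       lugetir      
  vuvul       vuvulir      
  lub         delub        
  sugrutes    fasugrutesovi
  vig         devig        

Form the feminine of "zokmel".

zokmelir

vuvul and nemozil both end in -l yet inflect differently (vuvulir, fanemozilovi), so the final letter is not what conditions the rule; the number of vowels is.
"zokmel" has 2 vowels. The stems with 2 vowels (luget → lugetir, vuvul → vuvulir) add -ir.
So zokmel → zokmelir.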